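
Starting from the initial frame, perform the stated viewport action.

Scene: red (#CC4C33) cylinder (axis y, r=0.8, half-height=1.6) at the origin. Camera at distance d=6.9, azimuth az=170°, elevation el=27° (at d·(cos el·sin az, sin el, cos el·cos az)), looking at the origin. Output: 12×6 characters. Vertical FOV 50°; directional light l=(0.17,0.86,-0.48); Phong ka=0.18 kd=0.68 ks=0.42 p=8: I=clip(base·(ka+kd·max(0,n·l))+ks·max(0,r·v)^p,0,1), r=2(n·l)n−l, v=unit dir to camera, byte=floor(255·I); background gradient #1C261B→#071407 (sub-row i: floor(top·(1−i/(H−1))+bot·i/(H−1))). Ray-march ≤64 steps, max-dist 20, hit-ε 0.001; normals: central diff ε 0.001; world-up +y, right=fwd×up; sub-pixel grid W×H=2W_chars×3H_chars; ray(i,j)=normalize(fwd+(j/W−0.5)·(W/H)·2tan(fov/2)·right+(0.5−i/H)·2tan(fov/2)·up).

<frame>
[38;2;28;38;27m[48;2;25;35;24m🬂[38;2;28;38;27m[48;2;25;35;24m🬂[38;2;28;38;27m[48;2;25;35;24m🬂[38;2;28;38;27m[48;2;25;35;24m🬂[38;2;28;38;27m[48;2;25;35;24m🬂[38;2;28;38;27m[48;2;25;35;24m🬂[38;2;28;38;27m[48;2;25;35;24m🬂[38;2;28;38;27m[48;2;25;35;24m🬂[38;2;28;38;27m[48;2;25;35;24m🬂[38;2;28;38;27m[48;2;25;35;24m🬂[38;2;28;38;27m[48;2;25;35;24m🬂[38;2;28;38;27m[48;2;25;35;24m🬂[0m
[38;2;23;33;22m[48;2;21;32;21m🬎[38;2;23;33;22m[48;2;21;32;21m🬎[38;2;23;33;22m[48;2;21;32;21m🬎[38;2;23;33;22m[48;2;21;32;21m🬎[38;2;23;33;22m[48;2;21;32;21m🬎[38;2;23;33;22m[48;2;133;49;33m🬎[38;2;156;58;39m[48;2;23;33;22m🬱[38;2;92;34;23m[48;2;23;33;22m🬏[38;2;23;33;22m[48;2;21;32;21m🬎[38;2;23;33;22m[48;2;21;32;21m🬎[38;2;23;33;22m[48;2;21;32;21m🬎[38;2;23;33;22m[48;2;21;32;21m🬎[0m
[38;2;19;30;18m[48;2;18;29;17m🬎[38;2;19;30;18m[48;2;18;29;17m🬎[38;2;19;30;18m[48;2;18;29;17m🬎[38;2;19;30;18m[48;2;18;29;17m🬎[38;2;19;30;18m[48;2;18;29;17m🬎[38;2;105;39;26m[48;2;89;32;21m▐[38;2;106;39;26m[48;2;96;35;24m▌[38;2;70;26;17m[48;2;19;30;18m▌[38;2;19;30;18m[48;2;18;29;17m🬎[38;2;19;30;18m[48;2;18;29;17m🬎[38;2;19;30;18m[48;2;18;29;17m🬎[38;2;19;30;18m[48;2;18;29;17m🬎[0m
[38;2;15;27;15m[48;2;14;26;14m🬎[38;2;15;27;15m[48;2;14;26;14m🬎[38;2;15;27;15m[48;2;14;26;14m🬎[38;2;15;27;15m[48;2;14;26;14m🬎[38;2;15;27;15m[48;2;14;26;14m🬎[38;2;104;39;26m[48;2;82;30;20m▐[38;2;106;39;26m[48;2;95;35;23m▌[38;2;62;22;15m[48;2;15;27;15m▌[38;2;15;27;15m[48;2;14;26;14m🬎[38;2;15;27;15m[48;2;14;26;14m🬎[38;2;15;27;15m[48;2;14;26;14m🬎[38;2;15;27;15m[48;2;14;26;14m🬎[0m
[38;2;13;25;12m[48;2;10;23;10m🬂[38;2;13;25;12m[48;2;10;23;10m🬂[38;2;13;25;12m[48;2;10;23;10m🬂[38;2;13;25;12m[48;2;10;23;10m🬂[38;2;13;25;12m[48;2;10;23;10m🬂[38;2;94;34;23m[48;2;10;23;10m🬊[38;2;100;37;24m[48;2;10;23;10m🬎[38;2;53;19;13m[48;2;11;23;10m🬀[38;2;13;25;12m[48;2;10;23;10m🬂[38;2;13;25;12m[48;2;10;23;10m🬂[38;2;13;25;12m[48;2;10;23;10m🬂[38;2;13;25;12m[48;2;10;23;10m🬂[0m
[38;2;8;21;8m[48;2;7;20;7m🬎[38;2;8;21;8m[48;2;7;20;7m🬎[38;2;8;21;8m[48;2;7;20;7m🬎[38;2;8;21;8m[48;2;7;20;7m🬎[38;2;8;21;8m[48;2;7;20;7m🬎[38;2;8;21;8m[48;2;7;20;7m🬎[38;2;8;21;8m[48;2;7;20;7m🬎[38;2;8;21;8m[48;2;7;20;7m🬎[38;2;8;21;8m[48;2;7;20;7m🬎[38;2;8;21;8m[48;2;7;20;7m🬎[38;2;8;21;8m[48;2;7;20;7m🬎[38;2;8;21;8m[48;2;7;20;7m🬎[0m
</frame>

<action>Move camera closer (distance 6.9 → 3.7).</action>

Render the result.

<frame>
[38;2;28;38;27m[48;2;25;35;24m🬂[38;2;28;38;27m[48;2;25;35;24m🬂[38;2;28;38;27m[48;2;25;35;24m🬂[38;2;80;29;20m[48;2;26;36;25m▐[38;2;103;38;25m[48;2;97;36;24m▐[38;2;106;39;26m[48;2;107;40;26m▌[38;2;106;39;26m[48;2;103;38;25m▌[38;2;99;36;24m[48;2;92;34;23m▌[38;2;82;30;20m[48;2;59;22;14m▌[38;2;28;38;27m[48;2;25;35;24m🬂[38;2;28;38;27m[48;2;25;35;24m🬂[38;2;28;38;27m[48;2;25;35;24m🬂[0m
[38;2;23;33;22m[48;2;21;32;21m🬎[38;2;23;33;22m[48;2;21;32;21m🬎[38;2;23;33;22m[48;2;21;32;21m🬎[38;2;23;33;22m[48;2;21;32;21m🬎[38;2;102;38;25m[48;2;94;34;23m▐[38;2;106;39;26m[48;2;107;40;26m🬲[38;2;106;39;26m[48;2;103;38;25m▌[38;2;98;36;24m[48;2;90;33;22m▌[38;2;77;28;19m[48;2;22;33;22m▌[38;2;23;33;22m[48;2;21;32;21m🬎[38;2;23;33;22m[48;2;21;32;21m🬎[38;2;23;33;22m[48;2;21;32;21m🬎[0m
[38;2;19;30;18m[48;2;18;29;17m🬎[38;2;19;30;18m[48;2;18;29;17m🬎[38;2;19;30;18m[48;2;18;29;17m🬎[38;2;19;30;18m[48;2;18;29;17m🬎[38;2;101;37;25m[48;2;89;33;22m▐[38;2;106;39;26m[48;2;105;39;26m🬬[38;2;106;39;26m[48;2;103;38;25m▌[38;2;97;36;24m[48;2;88;32;21m▌[38;2;71;26;17m[48;2;19;30;18m▌[38;2;19;30;18m[48;2;18;29;17m🬎[38;2;19;30;18m[48;2;18;29;17m🬎[38;2;19;30;18m[48;2;18;29;17m🬎[0m
[38;2;15;27;15m[48;2;14;26;14m🬎[38;2;15;27;15m[48;2;14;26;14m🬎[38;2;15;27;15m[48;2;14;26;14m🬎[38;2;15;27;15m[48;2;14;26;14m🬎[38;2;99;36;24m[48;2;80;29;20m▐[38;2;105;39;26m[48;2;107;39;26m▌[38;2;106;39;26m[48;2;102;38;25m▌[38;2;96;35;24m[48;2;85;31;21m▌[38;2;60;22;14m[48;2;15;27;15m▌[38;2;15;27;15m[48;2;14;26;14m🬎[38;2;15;27;15m[48;2;14;26;14m🬎[38;2;15;27;15m[48;2;14;26;14m🬎[0m
[38;2;13;25;12m[48;2;10;23;10m🬂[38;2;13;25;12m[48;2;10;23;10m🬂[38;2;13;25;12m[48;2;10;23;10m🬂[38;2;13;25;12m[48;2;10;23;10m🬂[38;2;96;35;23m[48;2;11;24;11m▐[38;2;107;39;26m[48;2;104;38;26m▐[38;2;106;39;26m[48;2;102;38;25m▌[38;2;94;35;23m[48;2;81;30;19m▌[38;2;13;25;12m[48;2;10;23;10m🬂[38;2;13;25;12m[48;2;10;23;10m🬂[38;2;13;25;12m[48;2;10;23;10m🬂[38;2;13;25;12m[48;2;10;23;10m🬂[0m
[38;2;8;21;8m[48;2;7;20;7m🬎[38;2;8;21;8m[48;2;7;20;7m🬎[38;2;8;21;8m[48;2;7;20;7m🬎[38;2;8;21;8m[48;2;7;20;7m🬎[38;2;92;34;22m[48;2;8;21;8m▐[38;2;107;39;26m[48;2;103;38;25m▐[38;2;106;39;26m[48;2;101;37;25m▌[38;2;92;34;23m[48;2;74;27;18m▌[38;2;8;21;8m[48;2;7;20;7m🬎[38;2;8;21;8m[48;2;7;20;7m🬎[38;2;8;21;8m[48;2;7;20;7m🬎[38;2;8;21;8m[48;2;7;20;7m🬎[0m
</frame>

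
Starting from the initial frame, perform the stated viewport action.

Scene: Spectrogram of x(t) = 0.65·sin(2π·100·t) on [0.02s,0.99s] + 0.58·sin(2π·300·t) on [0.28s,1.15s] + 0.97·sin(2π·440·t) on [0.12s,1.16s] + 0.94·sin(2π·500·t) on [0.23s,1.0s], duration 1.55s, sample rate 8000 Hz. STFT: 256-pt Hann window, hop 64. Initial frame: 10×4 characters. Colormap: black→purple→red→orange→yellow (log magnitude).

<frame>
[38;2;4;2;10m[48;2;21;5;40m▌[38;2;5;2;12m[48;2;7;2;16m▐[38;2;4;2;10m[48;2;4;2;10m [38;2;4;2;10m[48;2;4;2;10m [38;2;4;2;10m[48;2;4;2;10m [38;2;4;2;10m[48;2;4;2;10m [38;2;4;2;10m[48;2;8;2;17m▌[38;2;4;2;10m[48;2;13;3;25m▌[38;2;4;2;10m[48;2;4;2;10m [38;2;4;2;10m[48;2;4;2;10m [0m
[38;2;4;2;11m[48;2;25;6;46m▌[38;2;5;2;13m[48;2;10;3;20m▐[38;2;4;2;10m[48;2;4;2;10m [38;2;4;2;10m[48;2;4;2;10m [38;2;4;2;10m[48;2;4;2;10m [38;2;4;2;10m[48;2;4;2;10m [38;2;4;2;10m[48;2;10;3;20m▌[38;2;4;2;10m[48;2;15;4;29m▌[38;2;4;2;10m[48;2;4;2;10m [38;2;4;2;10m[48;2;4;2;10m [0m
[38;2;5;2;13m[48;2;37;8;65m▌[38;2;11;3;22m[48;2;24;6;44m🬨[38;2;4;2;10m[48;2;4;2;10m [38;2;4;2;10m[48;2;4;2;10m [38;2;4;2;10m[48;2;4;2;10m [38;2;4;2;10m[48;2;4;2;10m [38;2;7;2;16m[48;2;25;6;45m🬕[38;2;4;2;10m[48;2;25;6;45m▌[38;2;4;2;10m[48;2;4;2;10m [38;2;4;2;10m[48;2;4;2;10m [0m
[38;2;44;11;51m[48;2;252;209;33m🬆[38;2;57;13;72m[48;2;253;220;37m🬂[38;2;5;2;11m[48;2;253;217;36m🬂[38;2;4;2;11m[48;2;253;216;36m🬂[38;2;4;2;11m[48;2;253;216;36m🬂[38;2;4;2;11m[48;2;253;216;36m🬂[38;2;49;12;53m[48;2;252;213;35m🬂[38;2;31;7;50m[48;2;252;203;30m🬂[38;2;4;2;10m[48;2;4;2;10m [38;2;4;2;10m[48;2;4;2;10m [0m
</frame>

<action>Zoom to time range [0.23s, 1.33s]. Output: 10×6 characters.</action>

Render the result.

<frame>
[38;2;5;2;12m[48;2;4;2;10m▌[38;2;4;2;10m[48;2;4;2;10m [38;2;4;2;10m[48;2;4;2;10m [38;2;4;2;10m[48;2;4;2;10m [38;2;4;2;10m[48;2;4;2;10m [38;2;4;2;10m[48;2;4;2;10m [38;2;4;2;10m[48;2;4;2;10m [38;2;4;2;10m[48;2;8;2;16m▐[38;2;4;2;11m[48;2;13;3;25m▌[38;2;4;2;10m[48;2;4;2;10m [0m
[38;2;4;2;10m[48;2;5;2;12m▐[38;2;4;2;10m[48;2;4;2;10m [38;2;4;2;10m[48;2;4;2;10m [38;2;4;2;10m[48;2;4;2;10m [38;2;4;2;10m[48;2;4;2;10m [38;2;4;2;10m[48;2;4;2;10m [38;2;4;2;10m[48;2;4;2;10m [38;2;4;2;10m[48;2;8;2;18m▐[38;2;4;2;11m[48;2;13;4;26m▌[38;2;4;2;10m[48;2;4;2;10m [0m
[38;2;4;2;10m[48;2;6;2;13m▐[38;2;4;2;10m[48;2;4;2;10m [38;2;4;2;10m[48;2;4;2;10m [38;2;4;2;10m[48;2;4;2;10m [38;2;4;2;10m[48;2;4;2;10m [38;2;4;2;10m[48;2;4;2;10m [38;2;4;2;10m[48;2;4;2;10m [38;2;4;2;10m[48;2;10;3;21m▐[38;2;5;2;11m[48;2;16;4;30m▌[38;2;4;2;10m[48;2;4;2;10m [0m
[38;2;4;2;10m[48;2;8;2;17m▐[38;2;4;2;10m[48;2;4;2;10m [38;2;4;2;10m[48;2;4;2;10m [38;2;4;2;10m[48;2;4;2;10m [38;2;4;2;10m[48;2;4;2;10m [38;2;4;2;10m[48;2;4;2;10m [38;2;4;2;10m[48;2;5;2;11m🬝[38;2;4;2;10m[48;2;15;4;30m▐[38;2;6;2;13m[48;2;21;5;39m▌[38;2;4;2;10m[48;2;4;2;10m [0m
[38;2;6;2;13m[48;2;20;5;37m🬨[38;2;4;2;10m[48;2;5;2;11m🬎[38;2;4;2;10m[48;2;5;2;11m🬎[38;2;4;2;10m[48;2;5;2;11m🬬[38;2;4;2;10m[48;2;5;2;11m🬎[38;2;4;2;10m[48;2;5;2;11m🬬[38;2;4;2;11m[48;2;8;2;17m🬝[38;2;9;3;19m[48;2;62;15;76m🬨[38;2;15;4;30m[48;2;48;11;78m🬕[38;2;4;2;10m[48;2;4;2;10m [0m
[38;2;254;244;47m[48;2;252;205;32m🬎[38;2;254;245;47m[48;2;252;205;32m🬎[38;2;254;245;47m[48;2;252;205;32m🬎[38;2;254;244;47m[48;2;252;205;32m🬎[38;2;254;245;47m[48;2;252;205;32m🬎[38;2;254;244;47m[48;2;252;205;32m🬎[38;2;254;245;47m[48;2;252;205;32m🬎[38;2;252;214;35m[48;2;30;7;53m🬝[38;2;253;218;36m[48;2;135;34;83m🬎[38;2;4;2;10m[48;2;4;2;10m [0m
</frame>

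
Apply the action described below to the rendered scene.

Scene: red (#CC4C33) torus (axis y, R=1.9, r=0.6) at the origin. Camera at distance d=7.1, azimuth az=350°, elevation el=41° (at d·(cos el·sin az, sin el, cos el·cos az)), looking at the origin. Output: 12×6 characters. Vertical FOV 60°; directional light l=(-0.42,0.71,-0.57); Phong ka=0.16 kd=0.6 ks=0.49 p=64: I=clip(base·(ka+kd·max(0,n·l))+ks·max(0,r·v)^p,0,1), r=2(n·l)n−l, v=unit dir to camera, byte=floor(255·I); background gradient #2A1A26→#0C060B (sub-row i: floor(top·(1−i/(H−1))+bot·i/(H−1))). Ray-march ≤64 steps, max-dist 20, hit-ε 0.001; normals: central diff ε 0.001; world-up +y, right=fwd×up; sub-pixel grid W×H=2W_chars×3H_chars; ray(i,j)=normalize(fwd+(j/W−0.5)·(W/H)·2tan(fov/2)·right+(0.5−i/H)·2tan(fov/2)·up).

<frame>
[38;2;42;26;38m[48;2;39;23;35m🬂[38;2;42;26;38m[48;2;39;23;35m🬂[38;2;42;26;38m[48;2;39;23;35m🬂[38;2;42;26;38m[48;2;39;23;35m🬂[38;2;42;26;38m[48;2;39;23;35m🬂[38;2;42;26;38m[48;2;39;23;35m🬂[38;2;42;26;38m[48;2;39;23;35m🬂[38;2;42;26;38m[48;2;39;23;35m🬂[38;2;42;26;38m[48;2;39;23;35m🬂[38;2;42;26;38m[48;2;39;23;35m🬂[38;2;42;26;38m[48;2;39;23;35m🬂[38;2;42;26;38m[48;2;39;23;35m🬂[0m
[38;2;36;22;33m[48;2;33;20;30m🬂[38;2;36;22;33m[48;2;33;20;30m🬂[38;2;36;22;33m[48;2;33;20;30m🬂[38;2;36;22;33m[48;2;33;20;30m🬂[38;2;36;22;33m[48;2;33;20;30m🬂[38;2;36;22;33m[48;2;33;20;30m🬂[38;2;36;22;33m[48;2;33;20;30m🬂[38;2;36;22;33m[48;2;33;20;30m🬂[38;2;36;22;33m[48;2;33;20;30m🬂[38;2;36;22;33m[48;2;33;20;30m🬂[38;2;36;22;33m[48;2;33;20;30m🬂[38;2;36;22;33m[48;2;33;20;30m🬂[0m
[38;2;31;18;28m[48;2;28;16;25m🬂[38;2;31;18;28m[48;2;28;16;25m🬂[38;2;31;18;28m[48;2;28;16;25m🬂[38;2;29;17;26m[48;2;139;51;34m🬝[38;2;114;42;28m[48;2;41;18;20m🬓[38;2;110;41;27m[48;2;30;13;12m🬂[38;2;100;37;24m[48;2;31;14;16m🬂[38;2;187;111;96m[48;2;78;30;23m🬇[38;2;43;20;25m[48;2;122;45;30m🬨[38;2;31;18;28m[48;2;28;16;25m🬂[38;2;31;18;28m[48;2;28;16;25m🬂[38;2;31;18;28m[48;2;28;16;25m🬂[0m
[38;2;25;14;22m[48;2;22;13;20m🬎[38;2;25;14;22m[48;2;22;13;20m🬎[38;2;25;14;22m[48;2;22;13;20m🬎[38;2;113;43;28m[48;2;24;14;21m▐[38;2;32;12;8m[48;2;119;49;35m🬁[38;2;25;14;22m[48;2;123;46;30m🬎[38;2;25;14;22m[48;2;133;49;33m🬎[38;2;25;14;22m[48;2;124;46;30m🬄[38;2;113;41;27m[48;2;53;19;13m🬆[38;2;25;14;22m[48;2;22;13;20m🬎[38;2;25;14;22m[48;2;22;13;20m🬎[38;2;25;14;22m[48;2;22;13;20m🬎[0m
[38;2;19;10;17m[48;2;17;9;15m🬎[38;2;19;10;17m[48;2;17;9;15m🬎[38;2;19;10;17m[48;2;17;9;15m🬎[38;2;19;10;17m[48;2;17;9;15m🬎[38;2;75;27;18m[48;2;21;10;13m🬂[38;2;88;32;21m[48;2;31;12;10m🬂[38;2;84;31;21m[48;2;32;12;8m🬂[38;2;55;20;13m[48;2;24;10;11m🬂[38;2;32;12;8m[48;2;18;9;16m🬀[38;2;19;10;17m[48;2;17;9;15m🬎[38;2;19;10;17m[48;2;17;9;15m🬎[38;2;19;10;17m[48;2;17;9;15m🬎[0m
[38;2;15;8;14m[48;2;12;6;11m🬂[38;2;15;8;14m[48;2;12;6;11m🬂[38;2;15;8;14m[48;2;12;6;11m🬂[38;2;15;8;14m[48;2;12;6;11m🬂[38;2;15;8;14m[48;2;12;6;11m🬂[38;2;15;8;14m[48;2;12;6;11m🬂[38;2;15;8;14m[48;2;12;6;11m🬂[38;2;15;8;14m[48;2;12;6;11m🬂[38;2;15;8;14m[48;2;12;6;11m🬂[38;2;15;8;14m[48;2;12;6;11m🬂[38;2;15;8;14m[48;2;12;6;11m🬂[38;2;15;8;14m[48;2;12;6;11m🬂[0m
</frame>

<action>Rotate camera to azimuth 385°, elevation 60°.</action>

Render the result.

<frame>
[38;2;42;26;38m[48;2;39;23;35m🬂[38;2;42;26;38m[48;2;39;23;35m🬂[38;2;42;26;38m[48;2;39;23;35m🬂[38;2;42;26;38m[48;2;39;23;35m🬂[38;2;42;26;38m[48;2;39;23;35m🬂[38;2;42;26;38m[48;2;39;23;35m🬂[38;2;42;26;38m[48;2;39;23;35m🬂[38;2;42;26;38m[48;2;39;23;35m🬂[38;2;42;26;38m[48;2;39;23;35m🬂[38;2;42;26;38m[48;2;39;23;35m🬂[38;2;42;26;38m[48;2;39;23;35m🬂[38;2;42;26;38m[48;2;39;23;35m🬂[0m
[38;2;36;22;33m[48;2;33;20;30m🬂[38;2;36;22;33m[48;2;33;20;30m🬂[38;2;36;22;33m[48;2;33;20;30m🬂[38;2;36;22;33m[48;2;33;20;30m🬂[38;2;36;22;33m[48;2;33;20;30m🬂[38;2;35;21;32m[48;2;171;85;68m🬎[38;2;35;21;32m[48;2;163;87;72m🬎[38;2;141;52;35m[48;2;34;21;31m🬏[38;2;36;22;33m[48;2;33;20;30m🬂[38;2;36;22;33m[48;2;33;20;30m🬂[38;2;36;22;33m[48;2;33;20;30m🬂[38;2;36;22;33m[48;2;33;20;30m🬂[0m
[38;2;31;18;28m[48;2;28;16;25m🬂[38;2;31;18;28m[48;2;28;16;25m🬂[38;2;31;18;28m[48;2;28;16;25m🬂[38;2;29;17;26m[48;2;121;45;30m🬝[38;2;64;25;20m[48;2;191;118;103m🬶[38;2;71;26;17m[48;2;30;13;14m🬀[38;2;35;13;8m[48;2;27;16;25m🬊[38;2;98;38;26m[48;2;44;18;17m🬊[38;2;30;17;27m[48;2;119;47;33m🬊[38;2;31;18;28m[48;2;28;16;25m🬂[38;2;31;18;28m[48;2;28;16;25m🬂[38;2;31;18;28m[48;2;28;16;25m🬂[0m
[38;2;25;14;22m[48;2;22;13;20m🬎[38;2;25;14;22m[48;2;22;13;20m🬎[38;2;25;14;22m[48;2;22;13;20m🬎[38;2;100;37;25m[48;2;24;14;21m▐[38;2;49;18;12m[48;2;121;47;33m🬁[38;2;122;45;30m[48;2;24;14;22m🬏[38;2;25;14;22m[48;2;22;13;20m🬎[38;2;44;19;21m[48;2;148;63;46m🬆[38;2;173;93;78m[48;2;92;34;23m🬄[38;2;25;14;22m[48;2;22;13;20m🬎[38;2;25;14;22m[48;2;22;13;20m🬎[38;2;25;14;22m[48;2;22;13;20m🬎[0m
[38;2;19;10;17m[48;2;17;9;15m🬎[38;2;19;10;17m[48;2;17;9;15m🬎[38;2;19;10;17m[48;2;17;9;15m🬎[38;2;32;12;8m[48;2;18;9;16m🬁[38;2;97;36;23m[48;2;36;14;11m🬂[38;2;163;77;60m[48;2;63;23;15m🬂[38;2;125;46;31m[48;2;34;12;8m🬎[38;2;201;117;100m[48;2;61;22;15m🬀[38;2;72;26;18m[48;2;23;10;12m🬀[38;2;19;10;17m[48;2;17;9;15m🬎[38;2;19;10;17m[48;2;17;9;15m🬎[38;2;19;10;17m[48;2;17;9;15m🬎[0m
[38;2;15;8;14m[48;2;12;6;11m🬂[38;2;15;8;14m[48;2;12;6;11m🬂[38;2;15;8;14m[48;2;12;6;11m🬂[38;2;15;8;14m[48;2;12;6;11m🬂[38;2;15;8;14m[48;2;12;6;11m🬂[38;2;15;8;14m[48;2;12;6;11m🬂[38;2;15;8;14m[48;2;12;6;11m🬂[38;2;15;8;14m[48;2;12;6;11m🬂[38;2;15;8;14m[48;2;12;6;11m🬂[38;2;15;8;14m[48;2;12;6;11m🬂[38;2;15;8;14m[48;2;12;6;11m🬂[38;2;15;8;14m[48;2;12;6;11m🬂[0m
</frame>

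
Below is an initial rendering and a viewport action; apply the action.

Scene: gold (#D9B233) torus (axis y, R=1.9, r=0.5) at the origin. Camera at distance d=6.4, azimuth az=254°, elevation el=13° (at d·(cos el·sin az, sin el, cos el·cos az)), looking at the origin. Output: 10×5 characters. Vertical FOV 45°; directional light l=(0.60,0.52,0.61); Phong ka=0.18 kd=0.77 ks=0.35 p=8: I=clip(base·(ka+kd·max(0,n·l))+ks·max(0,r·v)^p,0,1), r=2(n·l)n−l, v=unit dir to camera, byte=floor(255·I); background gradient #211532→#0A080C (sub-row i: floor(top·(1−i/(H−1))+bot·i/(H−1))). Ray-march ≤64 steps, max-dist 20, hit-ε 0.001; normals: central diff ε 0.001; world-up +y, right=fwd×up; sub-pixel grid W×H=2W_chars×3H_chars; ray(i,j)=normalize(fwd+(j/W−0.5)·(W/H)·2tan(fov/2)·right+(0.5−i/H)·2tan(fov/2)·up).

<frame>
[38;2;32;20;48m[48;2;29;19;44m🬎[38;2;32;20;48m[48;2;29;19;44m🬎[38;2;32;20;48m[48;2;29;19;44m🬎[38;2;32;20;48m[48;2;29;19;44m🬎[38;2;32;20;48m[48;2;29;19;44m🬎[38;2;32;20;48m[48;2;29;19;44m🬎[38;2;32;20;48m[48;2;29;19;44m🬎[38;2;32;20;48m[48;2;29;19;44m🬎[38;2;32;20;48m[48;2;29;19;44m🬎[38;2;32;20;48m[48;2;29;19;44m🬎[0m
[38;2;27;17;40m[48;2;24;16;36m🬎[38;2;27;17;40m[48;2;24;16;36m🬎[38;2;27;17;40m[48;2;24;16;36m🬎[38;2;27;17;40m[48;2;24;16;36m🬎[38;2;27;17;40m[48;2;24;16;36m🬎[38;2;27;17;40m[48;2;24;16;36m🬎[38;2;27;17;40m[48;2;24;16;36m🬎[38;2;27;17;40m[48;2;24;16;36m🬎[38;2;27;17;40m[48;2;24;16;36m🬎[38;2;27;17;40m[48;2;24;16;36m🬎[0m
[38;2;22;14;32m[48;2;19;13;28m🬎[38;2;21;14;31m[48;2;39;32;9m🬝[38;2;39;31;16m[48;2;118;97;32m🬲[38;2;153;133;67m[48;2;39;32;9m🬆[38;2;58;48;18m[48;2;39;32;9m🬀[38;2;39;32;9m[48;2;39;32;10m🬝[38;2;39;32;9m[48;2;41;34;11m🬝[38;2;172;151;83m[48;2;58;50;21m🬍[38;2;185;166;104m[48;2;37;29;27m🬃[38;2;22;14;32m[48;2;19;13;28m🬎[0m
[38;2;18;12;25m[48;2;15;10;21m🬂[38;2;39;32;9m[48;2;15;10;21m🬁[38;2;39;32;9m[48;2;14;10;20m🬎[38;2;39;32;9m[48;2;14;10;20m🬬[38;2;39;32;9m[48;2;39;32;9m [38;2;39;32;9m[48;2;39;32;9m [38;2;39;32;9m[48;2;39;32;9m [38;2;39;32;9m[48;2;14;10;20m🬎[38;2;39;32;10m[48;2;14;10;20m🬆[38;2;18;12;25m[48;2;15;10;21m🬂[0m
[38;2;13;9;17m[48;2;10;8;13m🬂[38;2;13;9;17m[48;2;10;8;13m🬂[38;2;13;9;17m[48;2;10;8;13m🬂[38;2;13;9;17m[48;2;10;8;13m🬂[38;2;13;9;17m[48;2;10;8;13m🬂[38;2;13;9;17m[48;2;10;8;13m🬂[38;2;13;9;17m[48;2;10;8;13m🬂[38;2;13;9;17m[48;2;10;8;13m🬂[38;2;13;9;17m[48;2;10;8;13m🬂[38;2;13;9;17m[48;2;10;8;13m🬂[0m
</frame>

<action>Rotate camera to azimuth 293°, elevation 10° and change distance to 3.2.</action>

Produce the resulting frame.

<frame>
[38;2;32;20;48m[48;2;29;19;44m🬎[38;2;32;20;48m[48;2;29;19;44m🬎[38;2;32;20;48m[48;2;29;19;44m🬎[38;2;32;20;48m[48;2;29;19;44m🬎[38;2;32;20;48m[48;2;29;19;44m🬎[38;2;32;20;48m[48;2;29;19;44m🬎[38;2;32;20;48m[48;2;29;19;44m🬎[38;2;32;20;48m[48;2;29;19;44m🬎[38;2;32;20;48m[48;2;29;19;44m🬎[38;2;32;20;48m[48;2;29;19;44m🬎[0m
[38;2;27;17;40m[48;2;24;16;36m🬎[38;2;26;17;39m[48;2;169;139;42m🬝[38;2;27;17;40m[48;2;159;132;43m🬎[38;2;27;17;40m[48;2;133;111;39m🬎[38;2;27;17;40m[48;2;96;79;25m🬎[38;2;27;17;40m[48;2;64;52;15m🬎[38;2;27;17;40m[48;2;42;34;9m🬎[38;2;27;17;40m[48;2;39;32;9m🬎[38;2;27;17;40m[48;2;39;32;9m🬎[38;2;27;17;40m[48;2;24;16;36m🬎[0m
[38;2;79;65;18m[48;2;51;42;11m🬂[38;2;84;69;19m[48;2;57;47;13m🬂[38;2;88;72;20m[48;2;62;51;14m🬂[38;2;92;75;21m[48;2;66;54;15m🬂[38;2;96;78;22m[48;2;71;58;16m🬂[38;2;95;78;23m[48;2;73;59;17m🬊[38;2;103;85;29m[48;2;79;65;20m🬊[38;2;116;98;40m[48;2;89;75;28m🬊[38;2;130;112;54m[48;2;99;84;37m🬎[38;2;152;133;73m[48;2;119;104;55m🬎[0m
[38;2;39;32;9m[48;2;39;32;9m [38;2;39;32;9m[48;2;39;32;9m [38;2;44;36;10m[48;2;39;32;9m🬁[38;2;47;39;10m[48;2;39;32;9m🬂[38;2;52;43;12m[48;2;40;33;9m🬂[38;2;57;46;13m[48;2;42;35;9m🬂[38;2;58;47;13m[48;2;43;35;9m🬊[38;2;67;55;17m[48;2;50;41;11m🬂[38;2;76;63;23m[48;2;55;45;13m🬂[38;2;89;76;33m[48;2;62;51;16m🬂[0m
[38;2;39;32;9m[48;2;39;32;9m [38;2;39;32;9m[48;2;39;32;9m [38;2;39;32;9m[48;2;39;32;9m [38;2;39;32;9m[48;2;39;32;9m [38;2;39;32;9m[48;2;39;32;9m [38;2;39;32;9m[48;2;39;32;9m [38;2;39;32;9m[48;2;39;32;9m [38;2;39;32;9m[48;2;39;32;9m [38;2;42;34;9m[48;2;39;32;9m🬁[38;2;45;37;10m[48;2;39;32;9m🬂[0m
</frame>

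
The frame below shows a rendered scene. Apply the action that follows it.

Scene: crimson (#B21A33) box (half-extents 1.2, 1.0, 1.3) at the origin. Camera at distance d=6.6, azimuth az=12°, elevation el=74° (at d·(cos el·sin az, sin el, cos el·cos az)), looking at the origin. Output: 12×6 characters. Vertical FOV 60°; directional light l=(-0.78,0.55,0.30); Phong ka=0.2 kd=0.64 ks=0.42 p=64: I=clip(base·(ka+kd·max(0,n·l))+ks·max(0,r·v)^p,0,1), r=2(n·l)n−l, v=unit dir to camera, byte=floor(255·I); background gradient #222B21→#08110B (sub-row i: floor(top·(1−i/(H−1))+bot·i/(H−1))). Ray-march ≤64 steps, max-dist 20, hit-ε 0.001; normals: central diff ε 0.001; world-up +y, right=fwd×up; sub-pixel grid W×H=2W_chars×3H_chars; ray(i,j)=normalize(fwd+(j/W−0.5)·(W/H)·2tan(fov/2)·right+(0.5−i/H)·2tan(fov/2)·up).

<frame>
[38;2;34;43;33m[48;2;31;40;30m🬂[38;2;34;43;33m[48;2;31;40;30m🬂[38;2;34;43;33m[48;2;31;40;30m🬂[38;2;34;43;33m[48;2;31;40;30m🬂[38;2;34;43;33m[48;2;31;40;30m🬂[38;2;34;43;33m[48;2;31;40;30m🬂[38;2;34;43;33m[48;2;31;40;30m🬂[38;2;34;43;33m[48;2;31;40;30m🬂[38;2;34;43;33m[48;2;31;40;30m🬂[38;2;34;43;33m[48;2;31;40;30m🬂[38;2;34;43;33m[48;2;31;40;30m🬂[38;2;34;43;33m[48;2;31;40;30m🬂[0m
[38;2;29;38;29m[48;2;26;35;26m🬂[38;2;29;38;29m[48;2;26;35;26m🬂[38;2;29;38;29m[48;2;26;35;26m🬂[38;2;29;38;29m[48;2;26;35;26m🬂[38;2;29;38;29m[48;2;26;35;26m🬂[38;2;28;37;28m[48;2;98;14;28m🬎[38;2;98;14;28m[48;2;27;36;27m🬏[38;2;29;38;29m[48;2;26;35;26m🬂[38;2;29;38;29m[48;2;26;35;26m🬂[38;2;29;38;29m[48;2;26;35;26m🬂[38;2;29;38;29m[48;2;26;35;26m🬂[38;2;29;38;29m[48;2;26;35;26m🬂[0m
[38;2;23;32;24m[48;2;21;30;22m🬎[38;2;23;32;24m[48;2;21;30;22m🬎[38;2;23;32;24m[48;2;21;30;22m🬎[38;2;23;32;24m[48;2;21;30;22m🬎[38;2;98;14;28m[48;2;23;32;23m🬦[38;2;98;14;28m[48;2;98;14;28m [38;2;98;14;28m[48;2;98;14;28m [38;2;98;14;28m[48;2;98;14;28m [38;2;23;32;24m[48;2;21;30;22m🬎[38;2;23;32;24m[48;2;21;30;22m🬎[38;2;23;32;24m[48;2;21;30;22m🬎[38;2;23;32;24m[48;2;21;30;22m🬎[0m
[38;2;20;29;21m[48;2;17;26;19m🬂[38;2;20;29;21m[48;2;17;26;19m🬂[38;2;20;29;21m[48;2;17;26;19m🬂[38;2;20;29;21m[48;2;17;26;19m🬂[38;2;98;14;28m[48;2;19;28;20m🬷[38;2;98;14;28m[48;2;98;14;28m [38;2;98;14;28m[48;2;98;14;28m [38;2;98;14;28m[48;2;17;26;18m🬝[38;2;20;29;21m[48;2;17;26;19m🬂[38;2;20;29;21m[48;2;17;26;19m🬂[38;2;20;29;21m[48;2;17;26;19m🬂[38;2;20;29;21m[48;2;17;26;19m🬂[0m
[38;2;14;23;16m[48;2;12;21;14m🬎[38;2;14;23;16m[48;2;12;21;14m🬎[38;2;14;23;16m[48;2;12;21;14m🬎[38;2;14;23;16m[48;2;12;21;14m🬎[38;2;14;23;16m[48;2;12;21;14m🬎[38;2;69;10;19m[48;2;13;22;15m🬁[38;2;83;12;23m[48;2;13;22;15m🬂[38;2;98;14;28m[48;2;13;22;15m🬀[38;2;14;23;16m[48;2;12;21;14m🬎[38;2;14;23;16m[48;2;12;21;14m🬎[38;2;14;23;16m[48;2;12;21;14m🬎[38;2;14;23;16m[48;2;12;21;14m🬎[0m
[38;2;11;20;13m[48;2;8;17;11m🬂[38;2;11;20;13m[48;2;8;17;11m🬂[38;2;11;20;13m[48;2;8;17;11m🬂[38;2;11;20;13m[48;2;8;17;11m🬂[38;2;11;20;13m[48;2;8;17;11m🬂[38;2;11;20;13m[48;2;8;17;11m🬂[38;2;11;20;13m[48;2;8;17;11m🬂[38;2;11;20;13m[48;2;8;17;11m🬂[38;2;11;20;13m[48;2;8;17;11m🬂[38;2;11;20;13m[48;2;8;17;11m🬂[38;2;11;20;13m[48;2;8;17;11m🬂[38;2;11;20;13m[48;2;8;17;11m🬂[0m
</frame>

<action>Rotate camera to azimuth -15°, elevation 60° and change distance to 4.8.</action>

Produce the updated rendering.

<frame>
[38;2;34;43;33m[48;2;31;40;30m🬂[38;2;34;43;33m[48;2;31;40;30m🬂[38;2;34;43;33m[48;2;31;40;30m🬂[38;2;34;43;33m[48;2;31;40;30m🬂[38;2;34;43;33m[48;2;31;40;30m🬂[38;2;34;43;33m[48;2;31;40;30m🬂[38;2;34;43;33m[48;2;31;40;30m🬂[38;2;34;43;33m[48;2;31;40;30m🬂[38;2;34;43;33m[48;2;31;40;30m🬂[38;2;34;43;33m[48;2;31;40;30m🬂[38;2;34;43;33m[48;2;31;40;30m🬂[38;2;34;43;33m[48;2;31;40;30m🬂[0m
[38;2;29;38;29m[48;2;26;35;26m🬂[38;2;29;38;29m[48;2;26;35;26m🬂[38;2;29;38;29m[48;2;26;35;26m🬂[38;2;27;36;27m[48;2;98;14;28m🬝[38;2;28;37;28m[48;2;98;14;28m🬆[38;2;29;38;29m[48;2;98;14;28m🬂[38;2;29;38;29m[48;2;98;14;28m🬂[38;2;98;14;28m[48;2;29;38;29m🬺[38;2;29;38;29m[48;2;26;35;26m🬂[38;2;29;38;29m[48;2;26;35;26m🬂[38;2;29;38;29m[48;2;26;35;26m🬂[38;2;29;38;29m[48;2;26;35;26m🬂[0m
[38;2;23;32;24m[48;2;21;30;22m🬎[38;2;23;32;24m[48;2;21;30;22m🬎[38;2;23;32;24m[48;2;21;30;22m🬎[38;2;98;14;28m[48;2;22;31;23m🬁[38;2;98;14;28m[48;2;98;14;28m [38;2;98;14;28m[48;2;98;14;28m [38;2;98;14;28m[48;2;98;14;28m [38;2;98;14;28m[48;2;98;14;28m [38;2;98;14;28m[48;2;23;32;24m🬲[38;2;23;32;24m[48;2;21;30;22m🬎[38;2;23;32;24m[48;2;21;30;22m🬎[38;2;23;32;24m[48;2;21;30;22m🬎[0m
[38;2;20;29;21m[48;2;17;26;19m🬂[38;2;20;29;21m[48;2;17;26;19m🬂[38;2;20;29;21m[48;2;17;26;19m🬂[38;2;20;29;21m[48;2;17;26;19m🬂[38;2;98;14;28m[48;2;98;14;28m [38;2;98;14;28m[48;2;98;14;28m [38;2;98;14;28m[48;2;98;14;28m [38;2;98;14;28m[48;2;98;14;28m [38;2;98;14;28m[48;2;69;10;19m🬝[38;2;83;12;23m[48;2;18;27;20m🬓[38;2;20;29;21m[48;2;17;26;19m🬂[38;2;20;29;21m[48;2;17;26;19m🬂[0m
[38;2;14;23;16m[48;2;12;21;14m🬎[38;2;14;23;16m[48;2;12;21;14m🬎[38;2;14;23;16m[48;2;12;21;14m🬎[38;2;14;23;16m[48;2;12;21;14m🬎[38;2;86;12;24m[48;2;12;21;14m🬬[38;2;98;14;28m[48;2;69;10;19m🬂[38;2;74;10;20m[48;2;12;21;14m🬝[38;2;69;10;19m[48;2;12;21;14m🬎[38;2;69;10;19m[48;2;12;21;14m🬆[38;2;14;23;16m[48;2;12;21;14m🬎[38;2;14;23;16m[48;2;12;21;14m🬎[38;2;14;23;16m[48;2;12;21;14m🬎[0m
[38;2;11;20;13m[48;2;8;17;11m🬂[38;2;11;20;13m[48;2;8;17;11m🬂[38;2;11;20;13m[48;2;8;17;11m🬂[38;2;11;20;13m[48;2;8;17;11m🬂[38;2;11;20;13m[48;2;8;17;11m🬂[38;2;11;20;13m[48;2;8;17;11m🬂[38;2;11;20;13m[48;2;8;17;11m🬂[38;2;11;20;13m[48;2;8;17;11m🬂[38;2;11;20;13m[48;2;8;17;11m🬂[38;2;11;20;13m[48;2;8;17;11m🬂[38;2;11;20;13m[48;2;8;17;11m🬂[38;2;11;20;13m[48;2;8;17;11m🬂[0m
</frame>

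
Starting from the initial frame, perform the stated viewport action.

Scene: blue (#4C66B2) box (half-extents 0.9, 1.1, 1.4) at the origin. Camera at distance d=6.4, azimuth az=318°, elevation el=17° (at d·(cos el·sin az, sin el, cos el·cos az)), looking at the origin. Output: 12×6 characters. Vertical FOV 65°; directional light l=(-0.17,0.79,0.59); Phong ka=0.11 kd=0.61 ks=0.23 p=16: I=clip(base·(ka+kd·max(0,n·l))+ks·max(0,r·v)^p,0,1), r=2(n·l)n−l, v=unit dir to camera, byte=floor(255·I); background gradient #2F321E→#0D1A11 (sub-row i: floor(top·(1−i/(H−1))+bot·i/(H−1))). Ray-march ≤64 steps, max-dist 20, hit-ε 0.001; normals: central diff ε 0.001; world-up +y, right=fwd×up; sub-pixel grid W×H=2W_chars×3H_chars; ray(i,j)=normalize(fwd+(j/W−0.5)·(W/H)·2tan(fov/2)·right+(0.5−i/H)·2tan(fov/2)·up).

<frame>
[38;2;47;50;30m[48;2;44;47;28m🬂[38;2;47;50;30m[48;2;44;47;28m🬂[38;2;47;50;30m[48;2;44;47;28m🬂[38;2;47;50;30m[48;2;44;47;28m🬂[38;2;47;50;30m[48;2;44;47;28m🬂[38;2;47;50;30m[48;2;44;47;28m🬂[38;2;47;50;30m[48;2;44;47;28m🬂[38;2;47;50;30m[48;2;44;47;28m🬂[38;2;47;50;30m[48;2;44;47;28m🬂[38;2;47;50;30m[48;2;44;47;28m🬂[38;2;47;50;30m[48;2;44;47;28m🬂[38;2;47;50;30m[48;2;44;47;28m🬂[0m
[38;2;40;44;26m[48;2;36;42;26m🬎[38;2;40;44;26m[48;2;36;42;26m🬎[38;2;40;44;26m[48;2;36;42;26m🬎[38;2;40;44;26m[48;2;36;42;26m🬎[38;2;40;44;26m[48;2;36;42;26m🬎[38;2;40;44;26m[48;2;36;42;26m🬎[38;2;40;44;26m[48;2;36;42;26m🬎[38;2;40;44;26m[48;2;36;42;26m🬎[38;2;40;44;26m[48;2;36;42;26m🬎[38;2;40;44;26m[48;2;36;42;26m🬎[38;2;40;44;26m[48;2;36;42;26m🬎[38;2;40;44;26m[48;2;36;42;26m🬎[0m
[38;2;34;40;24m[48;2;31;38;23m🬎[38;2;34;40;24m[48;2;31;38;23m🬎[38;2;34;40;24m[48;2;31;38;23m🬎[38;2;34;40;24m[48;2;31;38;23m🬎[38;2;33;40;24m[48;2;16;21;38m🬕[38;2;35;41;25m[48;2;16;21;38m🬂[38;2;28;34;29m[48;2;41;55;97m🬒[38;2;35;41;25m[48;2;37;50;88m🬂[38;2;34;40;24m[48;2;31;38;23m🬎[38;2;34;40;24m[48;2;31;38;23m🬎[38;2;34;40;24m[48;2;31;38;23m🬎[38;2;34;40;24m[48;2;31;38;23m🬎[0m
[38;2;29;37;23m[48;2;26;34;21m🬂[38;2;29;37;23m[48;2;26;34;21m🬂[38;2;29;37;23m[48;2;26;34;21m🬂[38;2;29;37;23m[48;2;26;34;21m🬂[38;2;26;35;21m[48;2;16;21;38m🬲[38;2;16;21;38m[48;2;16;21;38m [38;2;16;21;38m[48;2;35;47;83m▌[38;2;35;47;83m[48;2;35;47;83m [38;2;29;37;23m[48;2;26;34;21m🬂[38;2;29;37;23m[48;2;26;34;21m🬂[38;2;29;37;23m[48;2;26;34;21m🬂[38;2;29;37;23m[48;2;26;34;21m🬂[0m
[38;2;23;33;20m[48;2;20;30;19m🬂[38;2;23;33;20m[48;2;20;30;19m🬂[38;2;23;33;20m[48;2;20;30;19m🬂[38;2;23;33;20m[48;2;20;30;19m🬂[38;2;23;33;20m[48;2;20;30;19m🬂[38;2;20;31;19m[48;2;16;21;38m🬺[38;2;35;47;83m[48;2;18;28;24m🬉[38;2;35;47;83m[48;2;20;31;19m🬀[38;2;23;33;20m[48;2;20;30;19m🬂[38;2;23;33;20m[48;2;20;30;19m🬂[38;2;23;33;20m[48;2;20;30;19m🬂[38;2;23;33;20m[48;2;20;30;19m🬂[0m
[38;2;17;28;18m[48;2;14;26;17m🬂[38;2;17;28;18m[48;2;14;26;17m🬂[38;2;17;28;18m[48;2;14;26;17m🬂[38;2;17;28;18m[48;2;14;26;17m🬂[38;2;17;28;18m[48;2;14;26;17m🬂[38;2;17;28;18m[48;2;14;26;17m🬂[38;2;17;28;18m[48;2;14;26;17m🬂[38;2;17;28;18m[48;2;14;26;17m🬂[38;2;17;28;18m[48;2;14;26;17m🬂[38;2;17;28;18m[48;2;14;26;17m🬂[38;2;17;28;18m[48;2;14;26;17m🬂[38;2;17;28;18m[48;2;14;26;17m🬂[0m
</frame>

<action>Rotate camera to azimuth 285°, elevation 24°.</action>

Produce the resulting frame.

<frame>
[38;2;47;50;30m[48;2;44;47;28m🬂[38;2;47;50;30m[48;2;44;47;28m🬂[38;2;47;50;30m[48;2;44;47;28m🬂[38;2;47;50;30m[48;2;44;47;28m🬂[38;2;47;50;30m[48;2;44;47;28m🬂[38;2;47;50;30m[48;2;44;47;28m🬂[38;2;47;50;30m[48;2;44;47;28m🬂[38;2;47;50;30m[48;2;44;47;28m🬂[38;2;47;50;30m[48;2;44;47;28m🬂[38;2;47;50;30m[48;2;44;47;28m🬂[38;2;47;50;30m[48;2;44;47;28m🬂[38;2;47;50;30m[48;2;44;47;28m🬂[0m
[38;2;40;44;26m[48;2;36;42;26m🬎[38;2;40;44;26m[48;2;36;42;26m🬎[38;2;40;44;26m[48;2;36;42;26m🬎[38;2;40;44;26m[48;2;36;42;26m🬎[38;2;40;44;26m[48;2;36;42;26m🬎[38;2;40;44;26m[48;2;36;42;26m🬎[38;2;40;44;26m[48;2;36;42;26m🬎[38;2;40;44;26m[48;2;36;42;26m🬎[38;2;40;44;26m[48;2;36;42;26m🬎[38;2;40;44;26m[48;2;36;42;26m🬎[38;2;40;44;26m[48;2;36;42;26m🬎[38;2;40;44;26m[48;2;36;42;26m🬎[0m
[38;2;34;40;24m[48;2;31;38;23m🬎[38;2;34;40;24m[48;2;31;38;23m🬎[38;2;34;40;24m[48;2;31;38;23m🬎[38;2;34;40;24m[48;2;31;38;23m🬎[38;2;44;60;105m[48;2;26;32;29m🬇[38;2;25;31;31m[48;2;44;60;105m🬰[38;2;25;31;31m[48;2;44;60;105m🬰[38;2;25;31;31m[48;2;44;60;105m🬰[38;2;34;40;24m[48;2;31;38;23m🬎[38;2;34;40;24m[48;2;31;38;23m🬎[38;2;34;40;24m[48;2;31;38;23m🬎[38;2;34;40;24m[48;2;31;38;23m🬎[0m
[38;2;29;37;23m[48;2;26;34;21m🬂[38;2;29;37;23m[48;2;26;34;21m🬂[38;2;29;37;23m[48;2;26;34;21m🬂[38;2;29;37;23m[48;2;26;34;21m🬂[38;2;27;35;22m[48;2;16;21;38m▌[38;2;16;21;38m[48;2;16;21;38m [38;2;16;21;38m[48;2;16;21;38m [38;2;16;21;38m[48;2;25;34;21m🬝[38;2;29;37;23m[48;2;26;34;21m🬂[38;2;29;37;23m[48;2;26;34;21m🬂[38;2;29;37;23m[48;2;26;34;21m🬂[38;2;29;37;23m[48;2;26;34;21m🬂[0m
[38;2;23;33;20m[48;2;20;30;19m🬂[38;2;23;33;20m[48;2;20;30;19m🬂[38;2;23;33;20m[48;2;20;30;19m🬂[38;2;23;33;20m[48;2;20;30;19m🬂[38;2;23;33;20m[48;2;20;30;19m🬂[38;2;20;31;19m[48;2;16;21;38m🬺[38;2;16;21;38m[48;2;20;30;19m🬂[38;2;16;21;38m[48;2;20;31;19m🬀[38;2;23;33;20m[48;2;20;30;19m🬂[38;2;23;33;20m[48;2;20;30;19m🬂[38;2;23;33;20m[48;2;20;30;19m🬂[38;2;23;33;20m[48;2;20;30;19m🬂[0m
[38;2;17;28;18m[48;2;14;26;17m🬂[38;2;17;28;18m[48;2;14;26;17m🬂[38;2;17;28;18m[48;2;14;26;17m🬂[38;2;17;28;18m[48;2;14;26;17m🬂[38;2;17;28;18m[48;2;14;26;17m🬂[38;2;17;28;18m[48;2;14;26;17m🬂[38;2;17;28;18m[48;2;14;26;17m🬂[38;2;17;28;18m[48;2;14;26;17m🬂[38;2;17;28;18m[48;2;14;26;17m🬂[38;2;17;28;18m[48;2;14;26;17m🬂[38;2;17;28;18m[48;2;14;26;17m🬂[38;2;17;28;18m[48;2;14;26;17m🬂[0m
</frame>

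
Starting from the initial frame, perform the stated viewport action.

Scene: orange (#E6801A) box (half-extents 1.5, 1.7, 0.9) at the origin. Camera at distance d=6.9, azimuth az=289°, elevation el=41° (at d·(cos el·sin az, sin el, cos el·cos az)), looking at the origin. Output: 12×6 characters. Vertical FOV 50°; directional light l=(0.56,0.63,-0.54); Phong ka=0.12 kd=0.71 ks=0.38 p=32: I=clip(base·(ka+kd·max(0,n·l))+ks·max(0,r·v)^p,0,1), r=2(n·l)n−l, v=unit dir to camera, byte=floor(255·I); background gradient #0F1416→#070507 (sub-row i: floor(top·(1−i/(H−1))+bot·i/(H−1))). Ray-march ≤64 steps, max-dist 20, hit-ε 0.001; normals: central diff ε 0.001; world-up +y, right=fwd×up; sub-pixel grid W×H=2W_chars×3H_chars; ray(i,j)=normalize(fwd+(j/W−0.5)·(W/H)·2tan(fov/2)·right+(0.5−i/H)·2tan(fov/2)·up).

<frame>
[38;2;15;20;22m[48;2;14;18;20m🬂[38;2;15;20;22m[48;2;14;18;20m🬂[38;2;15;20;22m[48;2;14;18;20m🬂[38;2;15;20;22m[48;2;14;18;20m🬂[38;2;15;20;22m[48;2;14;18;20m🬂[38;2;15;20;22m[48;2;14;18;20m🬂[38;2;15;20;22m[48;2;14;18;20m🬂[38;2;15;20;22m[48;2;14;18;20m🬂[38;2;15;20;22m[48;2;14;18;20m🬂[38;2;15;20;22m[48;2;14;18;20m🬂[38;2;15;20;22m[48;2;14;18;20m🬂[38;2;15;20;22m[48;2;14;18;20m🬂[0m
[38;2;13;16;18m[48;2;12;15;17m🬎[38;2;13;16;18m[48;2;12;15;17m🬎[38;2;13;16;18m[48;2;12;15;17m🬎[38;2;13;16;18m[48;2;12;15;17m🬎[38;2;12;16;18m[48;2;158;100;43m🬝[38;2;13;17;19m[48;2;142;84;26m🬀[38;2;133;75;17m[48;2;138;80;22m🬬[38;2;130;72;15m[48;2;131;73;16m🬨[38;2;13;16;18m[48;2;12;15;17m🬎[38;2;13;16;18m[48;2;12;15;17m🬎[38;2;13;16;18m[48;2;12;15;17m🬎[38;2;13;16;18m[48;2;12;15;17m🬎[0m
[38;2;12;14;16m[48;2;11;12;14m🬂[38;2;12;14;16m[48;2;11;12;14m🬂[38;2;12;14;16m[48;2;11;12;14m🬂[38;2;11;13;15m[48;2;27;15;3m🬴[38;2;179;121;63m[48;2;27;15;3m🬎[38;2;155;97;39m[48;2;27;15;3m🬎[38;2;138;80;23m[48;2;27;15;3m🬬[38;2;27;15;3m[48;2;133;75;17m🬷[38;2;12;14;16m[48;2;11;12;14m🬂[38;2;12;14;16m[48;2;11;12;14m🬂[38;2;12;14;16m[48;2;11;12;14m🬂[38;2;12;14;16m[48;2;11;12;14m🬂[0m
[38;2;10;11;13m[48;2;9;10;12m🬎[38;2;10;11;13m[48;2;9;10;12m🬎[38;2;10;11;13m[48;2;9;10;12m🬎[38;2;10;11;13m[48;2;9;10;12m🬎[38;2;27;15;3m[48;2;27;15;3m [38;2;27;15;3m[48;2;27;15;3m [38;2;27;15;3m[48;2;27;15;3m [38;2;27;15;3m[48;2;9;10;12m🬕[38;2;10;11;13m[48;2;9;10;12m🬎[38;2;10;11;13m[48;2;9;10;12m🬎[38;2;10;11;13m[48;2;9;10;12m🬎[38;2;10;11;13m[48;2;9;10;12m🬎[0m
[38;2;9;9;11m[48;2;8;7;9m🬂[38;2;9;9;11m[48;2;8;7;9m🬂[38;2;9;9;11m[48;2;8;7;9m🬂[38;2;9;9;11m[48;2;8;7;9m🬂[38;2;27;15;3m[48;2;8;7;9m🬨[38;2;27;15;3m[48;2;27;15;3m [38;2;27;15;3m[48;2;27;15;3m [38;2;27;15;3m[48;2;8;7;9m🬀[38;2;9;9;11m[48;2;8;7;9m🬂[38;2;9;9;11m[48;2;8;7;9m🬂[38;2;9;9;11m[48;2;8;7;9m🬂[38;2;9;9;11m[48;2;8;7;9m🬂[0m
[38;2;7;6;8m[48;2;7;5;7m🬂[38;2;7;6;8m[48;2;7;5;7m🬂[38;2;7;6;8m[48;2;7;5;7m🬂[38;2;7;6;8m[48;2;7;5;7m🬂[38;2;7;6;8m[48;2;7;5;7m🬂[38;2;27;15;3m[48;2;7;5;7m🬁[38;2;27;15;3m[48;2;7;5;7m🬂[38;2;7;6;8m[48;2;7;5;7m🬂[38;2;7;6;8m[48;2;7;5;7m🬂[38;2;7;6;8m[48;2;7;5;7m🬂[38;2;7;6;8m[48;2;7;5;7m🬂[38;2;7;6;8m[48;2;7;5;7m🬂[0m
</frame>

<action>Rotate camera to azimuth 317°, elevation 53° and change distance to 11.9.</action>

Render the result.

<frame>
[38;2;15;20;22m[48;2;14;18;20m🬂[38;2;15;20;22m[48;2;14;18;20m🬂[38;2;15;20;22m[48;2;14;18;20m🬂[38;2;15;20;22m[48;2;14;18;20m🬂[38;2;15;20;22m[48;2;14;18;20m🬂[38;2;15;20;22m[48;2;14;18;20m🬂[38;2;15;20;22m[48;2;14;18;20m🬂[38;2;15;20;22m[48;2;14;18;20m🬂[38;2;15;20;22m[48;2;14;18;20m🬂[38;2;15;20;22m[48;2;14;18;20m🬂[38;2;15;20;22m[48;2;14;18;20m🬂[38;2;15;20;22m[48;2;14;18;20m🬂[0m
[38;2;13;16;18m[48;2;12;15;17m🬎[38;2;13;16;18m[48;2;12;15;17m🬎[38;2;13;16;18m[48;2;12;15;17m🬎[38;2;13;16;18m[48;2;12;15;17m🬎[38;2;13;16;18m[48;2;12;15;17m🬎[38;2;13;16;18m[48;2;12;15;17m🬎[38;2;13;16;18m[48;2;12;15;17m🬎[38;2;13;16;18m[48;2;12;15;17m🬎[38;2;13;16;18m[48;2;12;15;17m🬎[38;2;13;16;18m[48;2;12;15;17m🬎[38;2;13;16;18m[48;2;12;15;17m🬎[38;2;13;16;18m[48;2;12;15;17m🬎[0m
[38;2;12;14;16m[48;2;11;12;14m🬂[38;2;12;14;16m[48;2;11;12;14m🬂[38;2;12;14;16m[48;2;11;12;14m🬂[38;2;12;14;16m[48;2;11;12;14m🬂[38;2;11;13;15m[48;2;27;15;3m🬝[38;2;12;14;16m[48;2;181;123;65m🬂[38;2;209;151;93m[48;2;184;126;69m🬎[38;2;206;148;90m[48;2;19;14;9m🬄[38;2;12;14;16m[48;2;11;12;14m🬂[38;2;12;14;16m[48;2;11;12;14m🬂[38;2;12;14;16m[48;2;11;12;14m🬂[38;2;12;14;16m[48;2;11;12;14m🬂[0m
[38;2;10;11;13m[48;2;9;10;12m🬎[38;2;10;11;13m[48;2;9;10;12m🬎[38;2;10;11;13m[48;2;9;10;12m🬎[38;2;10;11;13m[48;2;9;10;12m🬎[38;2;10;11;13m[48;2;9;10;12m🬎[38;2;27;15;3m[48;2;163;105;48m🬺[38;2;27;15;3m[48;2;27;15;3m [38;2;27;15;3m[48;2;9;10;12m🬄[38;2;10;11;13m[48;2;9;10;12m🬎[38;2;10;11;13m[48;2;9;10;12m🬎[38;2;10;11;13m[48;2;9;10;12m🬎[38;2;10;11;13m[48;2;9;10;12m🬎[0m
[38;2;9;9;11m[48;2;8;7;9m🬂[38;2;9;9;11m[48;2;8;7;9m🬂[38;2;9;9;11m[48;2;8;7;9m🬂[38;2;9;9;11m[48;2;8;7;9m🬂[38;2;9;9;11m[48;2;8;7;9m🬂[38;2;27;15;3m[48;2;8;7;9m🬁[38;2;27;15;3m[48;2;8;7;9m🬀[38;2;9;9;11m[48;2;8;7;9m🬂[38;2;9;9;11m[48;2;8;7;9m🬂[38;2;9;9;11m[48;2;8;7;9m🬂[38;2;9;9;11m[48;2;8;7;9m🬂[38;2;9;9;11m[48;2;8;7;9m🬂[0m
[38;2;7;6;8m[48;2;7;5;7m🬂[38;2;7;6;8m[48;2;7;5;7m🬂[38;2;7;6;8m[48;2;7;5;7m🬂[38;2;7;6;8m[48;2;7;5;7m🬂[38;2;7;6;8m[48;2;7;5;7m🬂[38;2;7;6;8m[48;2;7;5;7m🬂[38;2;7;6;8m[48;2;7;5;7m🬂[38;2;7;6;8m[48;2;7;5;7m🬂[38;2;7;6;8m[48;2;7;5;7m🬂[38;2;7;6;8m[48;2;7;5;7m🬂[38;2;7;6;8m[48;2;7;5;7m🬂[38;2;7;6;8m[48;2;7;5;7m🬂[0m
</frame>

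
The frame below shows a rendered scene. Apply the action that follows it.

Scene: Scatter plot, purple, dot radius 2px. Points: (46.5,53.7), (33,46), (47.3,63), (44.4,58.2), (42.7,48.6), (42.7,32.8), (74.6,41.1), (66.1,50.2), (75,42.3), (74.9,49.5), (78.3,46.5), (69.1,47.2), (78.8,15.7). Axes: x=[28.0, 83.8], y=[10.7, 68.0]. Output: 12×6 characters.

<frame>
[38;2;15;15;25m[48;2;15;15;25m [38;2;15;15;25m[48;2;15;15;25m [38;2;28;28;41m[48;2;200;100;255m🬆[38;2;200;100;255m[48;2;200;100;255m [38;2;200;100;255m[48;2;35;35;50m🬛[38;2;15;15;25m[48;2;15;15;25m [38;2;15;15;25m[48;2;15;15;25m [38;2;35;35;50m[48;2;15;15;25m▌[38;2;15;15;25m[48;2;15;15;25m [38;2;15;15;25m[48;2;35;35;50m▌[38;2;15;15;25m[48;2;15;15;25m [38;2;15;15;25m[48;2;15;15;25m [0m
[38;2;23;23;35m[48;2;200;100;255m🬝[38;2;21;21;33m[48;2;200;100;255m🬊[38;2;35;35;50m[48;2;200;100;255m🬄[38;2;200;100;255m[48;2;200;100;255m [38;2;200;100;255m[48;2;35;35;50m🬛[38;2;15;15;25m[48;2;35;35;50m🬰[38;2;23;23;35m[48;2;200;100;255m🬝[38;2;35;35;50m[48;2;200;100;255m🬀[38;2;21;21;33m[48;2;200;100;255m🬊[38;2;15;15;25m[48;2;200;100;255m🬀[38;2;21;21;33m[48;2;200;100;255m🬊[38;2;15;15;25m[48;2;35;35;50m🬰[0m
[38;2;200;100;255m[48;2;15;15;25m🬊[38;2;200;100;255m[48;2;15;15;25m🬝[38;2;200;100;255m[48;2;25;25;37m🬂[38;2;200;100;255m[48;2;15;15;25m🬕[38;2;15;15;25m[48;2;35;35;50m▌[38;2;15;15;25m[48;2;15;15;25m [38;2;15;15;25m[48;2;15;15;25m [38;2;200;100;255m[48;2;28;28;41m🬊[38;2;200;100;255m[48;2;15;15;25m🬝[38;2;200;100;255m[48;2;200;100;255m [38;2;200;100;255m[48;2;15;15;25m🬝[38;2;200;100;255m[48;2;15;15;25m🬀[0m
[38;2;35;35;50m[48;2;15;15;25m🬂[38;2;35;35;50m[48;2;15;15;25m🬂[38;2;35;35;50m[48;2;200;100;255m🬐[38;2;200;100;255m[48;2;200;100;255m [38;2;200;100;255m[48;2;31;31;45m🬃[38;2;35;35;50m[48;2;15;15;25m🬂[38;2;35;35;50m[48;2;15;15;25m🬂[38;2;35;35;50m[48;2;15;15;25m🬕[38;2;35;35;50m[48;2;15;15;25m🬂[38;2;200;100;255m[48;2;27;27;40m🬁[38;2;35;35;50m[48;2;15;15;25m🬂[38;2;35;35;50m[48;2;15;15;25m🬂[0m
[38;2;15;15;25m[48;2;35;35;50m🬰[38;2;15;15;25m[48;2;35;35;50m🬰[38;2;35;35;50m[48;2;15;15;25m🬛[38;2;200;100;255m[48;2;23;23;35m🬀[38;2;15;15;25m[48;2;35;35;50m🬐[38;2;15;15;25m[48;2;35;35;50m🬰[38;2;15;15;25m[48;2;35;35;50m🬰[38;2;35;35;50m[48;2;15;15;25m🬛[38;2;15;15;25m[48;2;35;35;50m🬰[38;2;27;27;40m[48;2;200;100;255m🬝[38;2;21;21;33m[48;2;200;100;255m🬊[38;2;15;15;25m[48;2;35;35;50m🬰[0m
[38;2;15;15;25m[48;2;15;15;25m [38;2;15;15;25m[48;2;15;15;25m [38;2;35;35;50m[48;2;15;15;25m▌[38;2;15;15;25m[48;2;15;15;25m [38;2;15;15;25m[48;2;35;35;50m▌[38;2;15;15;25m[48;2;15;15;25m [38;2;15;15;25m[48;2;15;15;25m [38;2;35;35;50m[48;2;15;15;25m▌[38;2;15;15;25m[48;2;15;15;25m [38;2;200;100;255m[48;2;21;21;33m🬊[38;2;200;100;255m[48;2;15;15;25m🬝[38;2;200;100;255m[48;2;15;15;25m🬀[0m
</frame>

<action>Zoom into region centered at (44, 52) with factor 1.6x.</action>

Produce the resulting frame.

<frame>
[38;2;15;15;25m[48;2;15;15;25m [38;2;15;15;25m[48;2;15;15;25m [38;2;35;35;50m[48;2;15;15;25m▌[38;2;15;15;25m[48;2;15;15;25m [38;2;15;15;25m[48;2;35;35;50m▌[38;2;15;15;25m[48;2;15;15;25m [38;2;15;15;25m[48;2;200;100;255m🬆[38;2;23;23;35m[48;2;200;100;255m🬬[38;2;15;15;25m[48;2;15;15;25m [38;2;15;15;25m[48;2;35;35;50m▌[38;2;15;15;25m[48;2;15;15;25m [38;2;15;15;25m[48;2;15;15;25m [0m
[38;2;15;15;25m[48;2;35;35;50m🬰[38;2;15;15;25m[48;2;35;35;50m🬰[38;2;35;35;50m[48;2;15;15;25m🬛[38;2;15;15;25m[48;2;35;35;50m🬰[38;2;27;27;40m[48;2;200;100;255m🬝[38;2;15;15;25m[48;2;200;100;255m🬀[38;2;200;100;255m[48;2;200;100;255m [38;2;200;100;255m[48;2;28;28;41m🬆[38;2;15;15;25m[48;2;35;35;50m🬰[38;2;15;15;25m[48;2;35;35;50m🬐[38;2;15;15;25m[48;2;35;35;50m🬰[38;2;15;15;25m[48;2;35;35;50m🬰[0m
[38;2;15;15;25m[48;2;15;15;25m [38;2;15;15;25m[48;2;15;15;25m [38;2;35;35;50m[48;2;15;15;25m▌[38;2;15;15;25m[48;2;15;15;25m [38;2;15;15;25m[48;2;35;35;50m▌[38;2;200;100;255m[48;2;15;15;25m🬙[38;2;200;100;255m[48;2;200;100;255m [38;2;200;100;255m[48;2;15;15;25m🬛[38;2;15;15;25m[48;2;15;15;25m [38;2;15;15;25m[48;2;35;35;50m▌[38;2;15;15;25m[48;2;15;15;25m [38;2;15;15;25m[48;2;15;15;25m [0m
[38;2;35;35;50m[48;2;15;15;25m🬂[38;2;28;28;41m[48;2;200;100;255m🬆[38;2;200;100;255m[48;2;35;35;50m🬺[38;2;23;23;35m[48;2;200;100;255m🬬[38;2;200;100;255m[48;2;25;25;37m🬫[38;2;200;100;255m[48;2;200;100;255m [38;2;200;100;255m[48;2;20;20;31m🬅[38;2;35;35;50m[48;2;15;15;25m🬕[38;2;35;35;50m[48;2;15;15;25m🬂[38;2;35;35;50m[48;2;15;15;25m🬨[38;2;35;35;50m[48;2;15;15;25m🬂[38;2;35;35;50m[48;2;15;15;25m🬂[0m
[38;2;15;15;25m[48;2;35;35;50m🬰[38;2;23;23;35m[48;2;200;100;255m🬺[38;2;200;100;255m[48;2;28;28;41m🬆[38;2;15;15;25m[48;2;35;35;50m🬰[38;2;15;15;25m[48;2;35;35;50m🬐[38;2;200;100;255m[48;2;23;23;35m🬀[38;2;15;15;25m[48;2;35;35;50m🬰[38;2;35;35;50m[48;2;15;15;25m🬛[38;2;15;15;25m[48;2;35;35;50m🬰[38;2;15;15;25m[48;2;35;35;50m🬐[38;2;15;15;25m[48;2;35;35;50m🬰[38;2;15;15;25m[48;2;35;35;50m🬰[0m
[38;2;15;15;25m[48;2;15;15;25m [38;2;15;15;25m[48;2;15;15;25m [38;2;35;35;50m[48;2;15;15;25m▌[38;2;15;15;25m[48;2;15;15;25m [38;2;21;21;33m[48;2;200;100;255m🬆[38;2;200;100;255m[48;2;15;15;25m🬺[38;2;15;15;25m[48;2;200;100;255m🬬[38;2;35;35;50m[48;2;15;15;25m▌[38;2;15;15;25m[48;2;15;15;25m [38;2;15;15;25m[48;2;35;35;50m▌[38;2;15;15;25m[48;2;15;15;25m [38;2;15;15;25m[48;2;15;15;25m [0m
</frame>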